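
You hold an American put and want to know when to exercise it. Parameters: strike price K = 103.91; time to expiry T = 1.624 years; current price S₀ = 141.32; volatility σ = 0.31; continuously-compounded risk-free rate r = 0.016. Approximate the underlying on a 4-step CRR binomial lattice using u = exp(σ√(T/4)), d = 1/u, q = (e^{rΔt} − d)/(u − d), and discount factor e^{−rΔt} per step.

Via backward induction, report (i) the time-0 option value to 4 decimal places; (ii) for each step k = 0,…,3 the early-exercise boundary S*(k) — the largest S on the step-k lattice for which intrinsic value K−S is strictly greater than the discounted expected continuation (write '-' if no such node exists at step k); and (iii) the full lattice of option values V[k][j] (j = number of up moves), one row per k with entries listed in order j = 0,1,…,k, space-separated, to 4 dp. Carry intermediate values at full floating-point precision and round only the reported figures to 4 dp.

price = 5.6232
boundary = - - - 78.1358
tree:
5.6232
9.4891 1.2923
15.7846 2.4411 0.0000
25.7742 4.6112 0.0000 0.0000
39.7794 8.7105 0.0000 0.0000 0.0000

params: Δt=0.40600 u=1.21838 d=0.82076 q=0.46717 e^(-rΔt)=0.99353
t_4 payoffs: 39.7794 8.7105 0.0000 0.0000 0.0000
t_3: node(3,0) S=78.1358 payoff=25.7742 vs cont=25.1014 → 25.7742 [stop]  node(3,1) S=115.9896 payoff=0.0000 vs cont=4.6112 → 4.6112 [wait]  node(3,2) S=172.1822 payoff=0.0000 vs cont=0.0000 → 0.0000 [wait]  node(3,3) S=255.5979 payoff=0.0000 vs cont=0.0000 → 0.0000 [wait]  ⇒ S*(3)=78.1358
t_2: node(2,0) S=95.1995 payoff=8.7105 vs cont=15.7846 → 15.7846 [wait]  node(2,1) S=141.3200 payoff=0.0000 vs cont=2.4411 → 2.4411 [wait]  node(2,2) S=209.7842 payoff=0.0000 vs cont=0.0000 → 0.0000 [wait]  ⇒ S*(2)=-
t_1: node(1,0) S=115.9896 payoff=0.0000 vs cont=9.4891 → 9.4891 [wait]  node(1,1) S=172.1822 payoff=0.0000 vs cont=1.2923 → 1.2923 [wait]  ⇒ S*(1)=-
t_0: node(0,0) S=141.3200 payoff=0.0000 vs cont=5.6232 → 5.6232 [wait]  ⇒ S*(0)=-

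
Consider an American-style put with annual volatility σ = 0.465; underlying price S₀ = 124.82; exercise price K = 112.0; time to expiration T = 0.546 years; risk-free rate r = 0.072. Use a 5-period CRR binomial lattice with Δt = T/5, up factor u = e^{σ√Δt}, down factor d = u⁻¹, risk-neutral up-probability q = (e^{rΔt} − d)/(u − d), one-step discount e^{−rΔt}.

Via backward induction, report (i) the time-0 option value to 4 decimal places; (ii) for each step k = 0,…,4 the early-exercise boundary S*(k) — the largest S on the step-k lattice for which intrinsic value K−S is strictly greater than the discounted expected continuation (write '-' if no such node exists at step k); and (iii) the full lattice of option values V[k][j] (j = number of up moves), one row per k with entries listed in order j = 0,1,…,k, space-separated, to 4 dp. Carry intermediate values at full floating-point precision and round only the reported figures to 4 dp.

price = 9.1562
boundary = - - - 78.7194 91.7943
tree:
9.1562
14.5697 3.6075
22.4902 6.4705 0.6530
33.2806 11.4991 1.2835 0.0000
44.4932 20.2057 2.5229 0.0000 0.0000
54.1087 33.2806 4.9590 0.0000 0.0000 0.0000

Δt=0.10920  u=1.16610  d=0.85756  q=0.48724  discount=0.99217
step 5 (expiry): payoffs max(K−S,0) = 54.1087 33.2806 4.9590 0.0000 0.0000 0.0000
step 4: (k=4,j=0): S=67.5068, (K−S)⁺=44.4932, hold=43.6161 ⇒ V=44.4932 exercise | (k=4,j=1): S=91.7943, (K−S)⁺=20.2057, hold=19.3286 ⇒ V=20.2057 exercise | (k=4,j=2): S=124.8200, (K−S)⁺=0.0000, hold=2.5229 ⇒ V=2.5229 continue | (k=4,j=3): S=169.7277, (K−S)⁺=0.0000, hold=0.0000 ⇒ V=0.0000 continue | (k=4,j=4): S=230.7922, (K−S)⁺=0.0000, hold=0.0000 ⇒ V=0.0000 continue  boundary S*=91.7943
step 3: (k=3,j=0): S=78.7194, (K−S)⁺=33.2806, hold=32.4035 ⇒ V=33.2806 exercise | (k=3,j=1): S=107.0410, (K−S)⁺=4.9590, hold=11.4991 ⇒ V=11.4991 continue | (k=3,j=2): S=145.5521, (K−S)⁺=0.0000, hold=1.2835 ⇒ V=1.2835 continue | (k=3,j=3): S=197.9187, (K−S)⁺=0.0000, hold=0.0000 ⇒ V=0.0000 continue  boundary S*=78.7194
step 2: (k=2,j=0): S=91.7943, (K−S)⁺=20.2057, hold=22.4902 ⇒ V=22.4902 continue | (k=2,j=1): S=124.8200, (K−S)⁺=0.0000, hold=6.4705 ⇒ V=6.4705 continue | (k=2,j=2): S=169.7277, (K−S)⁺=0.0000, hold=0.6530 ⇒ V=0.6530 continue  boundary S*=-
step 1: (k=1,j=0): S=107.0410, (K−S)⁺=4.9590, hold=14.5697 ⇒ V=14.5697 continue | (k=1,j=1): S=145.5521, (K−S)⁺=0.0000, hold=3.6075 ⇒ V=3.6075 continue  boundary S*=-
step 0: (k=0,j=0): S=124.8200, (K−S)⁺=0.0000, hold=9.1562 ⇒ V=9.1562 continue  boundary S*=-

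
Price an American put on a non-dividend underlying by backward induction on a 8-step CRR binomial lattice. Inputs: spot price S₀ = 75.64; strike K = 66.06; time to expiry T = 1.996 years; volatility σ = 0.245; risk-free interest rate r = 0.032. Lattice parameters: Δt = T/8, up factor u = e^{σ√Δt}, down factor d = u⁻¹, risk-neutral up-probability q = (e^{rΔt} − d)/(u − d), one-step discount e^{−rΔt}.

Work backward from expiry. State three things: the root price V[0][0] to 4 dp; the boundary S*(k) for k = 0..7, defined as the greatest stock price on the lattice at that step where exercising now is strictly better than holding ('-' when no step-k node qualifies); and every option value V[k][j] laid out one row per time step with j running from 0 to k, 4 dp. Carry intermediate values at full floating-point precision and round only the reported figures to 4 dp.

Δt=0.24950  u=1.13018  d=0.88481  q=0.50211  discount=0.99205
step 8 (expiry): payoffs max(K−S,0) = 37.6436 29.7635 19.6982 6.8417 0.0000 0.0000 0.0000 0.0000 0.0000
step 7: (k=7,j=0): S=32.1156, (K−S)⁺=33.9444, hold=33.4190 ⇒ V=33.9444 exercise | (k=7,j=1): S=41.0216, (K−S)⁺=25.0384, hold=24.5131 ⇒ V=25.0384 exercise | (k=7,j=2): S=52.3972, (K−S)⁺=13.6628, hold=13.1375 ⇒ V=13.6628 exercise | (k=7,j=3): S=66.9274, (K−S)⁺=0.0000, hold=3.3793 ⇒ V=3.3793 continue | (k=7,j=4): S=85.4869, (K−S)⁺=0.0000, hold=0.0000 ⇒ V=0.0000 continue | (k=7,j=5): S=109.1931, (K−S)⁺=0.0000, hold=0.0000 ⇒ V=0.0000 continue | (k=7,j=6): S=139.4732, (K−S)⁺=0.0000, hold=0.0000 ⇒ V=0.0000 continue | (k=7,j=7): S=178.1503, (K−S)⁺=0.0000, hold=0.0000 ⇒ V=0.0000 continue  boundary S*=52.3972
step 6: (k=6,j=0): S=36.2965, (K−S)⁺=29.7635, hold=29.2382 ⇒ V=29.7635 exercise | (k=6,j=1): S=46.3618, (K−S)⁺=19.6982, hold=19.1729 ⇒ V=19.6982 exercise | (k=6,j=2): S=59.2183, (K−S)⁺=6.8417, hold=8.4317 ⇒ V=8.4317 continue | (k=6,j=3): S=75.6400, (K−S)⁺=0.0000, hold=1.6691 ⇒ V=1.6691 continue | (k=6,j=4): S=96.6156, (K−S)⁺=0.0000, hold=0.0000 ⇒ V=0.0000 continue | (k=6,j=5): S=123.4079, (K−S)⁺=0.0000, hold=0.0000 ⇒ V=0.0000 continue | (k=6,j=6): S=157.6299, (K−S)⁺=0.0000, hold=0.0000 ⇒ V=0.0000 continue  boundary S*=46.3618
step 5: (k=5,j=0): S=41.0216, (K−S)⁺=25.0384, hold=24.5131 ⇒ V=25.0384 exercise | (k=5,j=1): S=52.3972, (K−S)⁺=13.6628, hold=13.9295 ⇒ V=13.9295 continue | (k=5,j=2): S=66.9274, (K−S)⁺=0.0000, hold=4.9961 ⇒ V=4.9961 continue | (k=5,j=3): S=85.4869, (K−S)⁺=0.0000, hold=0.8244 ⇒ V=0.8244 continue | (k=5,j=4): S=109.1931, (K−S)⁺=0.0000, hold=0.0000 ⇒ V=0.0000 continue | (k=5,j=5): S=139.4732, (K−S)⁺=0.0000, hold=0.0000 ⇒ V=0.0000 continue  boundary S*=41.0216
step 4: (k=4,j=0): S=46.3618, (K−S)⁺=19.6982, hold=19.3057 ⇒ V=19.6982 exercise | (k=4,j=1): S=59.2183, (K−S)⁺=6.8417, hold=9.3688 ⇒ V=9.3688 continue | (k=4,j=2): S=75.6400, (K−S)⁺=0.0000, hold=2.8784 ⇒ V=2.8784 continue | (k=4,j=3): S=96.6156, (K−S)⁺=0.0000, hold=0.4072 ⇒ V=0.4072 continue | (k=4,j=4): S=123.4079, (K−S)⁺=0.0000, hold=0.0000 ⇒ V=0.0000 continue  boundary S*=46.3618
step 3: (k=3,j=0): S=52.3972, (K−S)⁺=13.6628, hold=14.3963 ⇒ V=14.3963 continue | (k=3,j=1): S=66.9274, (K−S)⁺=0.0000, hold=6.0613 ⇒ V=6.0613 continue | (k=3,j=2): S=85.4869, (K−S)⁺=0.0000, hold=1.6245 ⇒ V=1.6245 continue | (k=3,j=3): S=109.1931, (K−S)⁺=0.0000, hold=0.2011 ⇒ V=0.2011 continue  boundary S*=-
step 2: (k=2,j=0): S=59.2183, (K−S)⁺=6.8417, hold=10.1300 ⇒ V=10.1300 continue | (k=2,j=1): S=75.6400, (K−S)⁺=0.0000, hold=3.8031 ⇒ V=3.8031 continue | (k=2,j=2): S=96.6156, (K−S)⁺=0.0000, hold=0.9026 ⇒ V=0.9026 continue  boundary S*=-
step 1: (k=1,j=0): S=66.9274, (K−S)⁺=0.0000, hold=6.8979 ⇒ V=6.8979 continue | (k=1,j=1): S=85.4869, (K−S)⁺=0.0000, hold=2.3280 ⇒ V=2.3280 continue  boundary S*=-
step 0: (k=0,j=0): S=75.6400, (K−S)⁺=0.0000, hold=4.5667 ⇒ V=4.5667 continue  boundary S*=-

price = 4.5667
boundary = - - - - 46.3618 41.0216 46.3618 52.3972
tree:
4.5667
6.8979 2.3280
10.1300 3.8031 0.9026
14.3963 6.0613 1.6245 0.2011
19.6982 9.3688 2.8784 0.4072 0.0000
25.0384 13.9295 4.9961 0.8244 0.0000 0.0000
29.7635 19.6982 8.4317 1.6691 0.0000 0.0000 0.0000
33.9444 25.0384 13.6628 3.3793 0.0000 0.0000 0.0000 0.0000
37.6436 29.7635 19.6982 6.8417 0.0000 0.0000 0.0000 0.0000 0.0000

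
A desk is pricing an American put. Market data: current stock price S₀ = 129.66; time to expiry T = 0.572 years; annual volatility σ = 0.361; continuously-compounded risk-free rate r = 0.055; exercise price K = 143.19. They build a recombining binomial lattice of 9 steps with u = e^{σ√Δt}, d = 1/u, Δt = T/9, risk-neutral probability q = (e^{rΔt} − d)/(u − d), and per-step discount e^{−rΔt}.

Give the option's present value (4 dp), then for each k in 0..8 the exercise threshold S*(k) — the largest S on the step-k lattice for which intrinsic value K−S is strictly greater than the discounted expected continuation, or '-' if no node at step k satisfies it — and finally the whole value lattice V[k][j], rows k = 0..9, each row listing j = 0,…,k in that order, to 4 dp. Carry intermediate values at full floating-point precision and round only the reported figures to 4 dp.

price = 20.2288
boundary = - - - 98.6807 108.0828 98.6807 108.0828 118.3808 129.6600
tree:
20.2288
27.1739 13.3277
35.3723 19.0507 7.6174
44.5093 26.3550 11.7771 3.4524
53.0936 35.1072 17.6644 5.8893 1.0052
60.9311 44.5093 25.5076 9.8343 1.9298 0.0746
68.0869 53.0936 35.1072 15.9517 3.6995 0.1486 0.0000
74.6201 60.9311 44.5093 24.8092 7.0809 0.2961 0.0000 0.0000
80.5851 68.0869 53.0936 35.1072 13.5300 0.5902 0.0000 0.0000 0.0000
86.0311 74.6201 60.9311 44.5093 24.8092 1.1762 0.0000 0.0000 0.0000 0.0000

params: Δt=0.06356 u=1.09528 d=0.91301 q=0.49648 e^(-rΔt)=0.99651
t_9 payoffs: 86.0311 74.6201 60.9311 44.5093 24.8092 1.1762 0.0000 0.0000 0.0000 0.0000
t_8: node(8,0) S=62.6049 payoff=80.5851 vs cont=80.0854 → 80.5851 [stop]  node(8,1) S=75.1031 payoff=68.0869 vs cont=67.5872 → 68.0869 [stop]  node(8,2) S=90.0964 payoff=53.0936 vs cont=52.5940 → 53.0936 [stop]  node(8,3) S=108.0828 payoff=35.1072 vs cont=34.6075 → 35.1072 [stop]  node(8,4) S=129.6600 payoff=13.5300 vs cont=13.0303 → 13.5300 [stop]  node(8,5) S=155.5448 payoff=0.0000 vs cont=0.5902 → 0.5902 [wait]  node(8,6) S=186.5970 payoff=0.0000 vs cont=0.0000 → 0.0000 [wait]  node(8,7) S=223.8484 payoff=0.0000 vs cont=0.0000 → 0.0000 [wait]  node(8,8) S=268.5365 payoff=0.0000 vs cont=0.0000 → 0.0000 [wait]  ⇒ S*(8)=129.6600
t_7: node(7,0) S=68.5699 payoff=74.6201 vs cont=74.1205 → 74.6201 [stop]  node(7,1) S=82.2589 payoff=60.9311 vs cont=60.4315 → 60.9311 [stop]  node(7,2) S=98.6807 payoff=44.5093 vs cont=44.0097 → 44.5093 [stop]  node(7,3) S=118.3808 payoff=24.8092 vs cont=24.3095 → 24.8092 [stop]  node(7,4) S=142.0138 payoff=1.1762 vs cont=7.0809 → 7.0809 [wait]  node(7,5) S=170.3649 payoff=0.0000 vs cont=0.2961 → 0.2961 [wait]  node(7,6) S=204.3758 payoff=0.0000 vs cont=0.0000 → 0.0000 [wait]  node(7,7) S=245.1764 payoff=0.0000 vs cont=0.0000 → 0.0000 [wait]  ⇒ S*(7)=118.3808
t_6: node(6,0) S=75.1031 payoff=68.0869 vs cont=67.5872 → 68.0869 [stop]  node(6,1) S=90.0964 payoff=53.0936 vs cont=52.5940 → 53.0936 [stop]  node(6,2) S=108.0828 payoff=35.1072 vs cont=34.6075 → 35.1072 [stop]  node(6,3) S=129.6600 payoff=13.5300 vs cont=15.9517 → 15.9517 [wait]  node(6,4) S=155.5448 payoff=0.0000 vs cont=3.6995 → 3.6995 [wait]  node(6,5) S=186.5970 payoff=0.0000 vs cont=0.1486 → 0.1486 [wait]  node(6,6) S=223.8484 payoff=0.0000 vs cont=0.0000 → 0.0000 [wait]  ⇒ S*(6)=108.0828
t_5: node(5,0) S=82.2589 payoff=60.9311 vs cont=60.4315 → 60.9311 [stop]  node(5,1) S=98.6807 payoff=44.5093 vs cont=44.0097 → 44.5093 [stop]  node(5,2) S=118.3808 payoff=24.8092 vs cont=25.5076 → 25.5076 [wait]  node(5,3) S=142.0138 payoff=1.1762 vs cont=9.8343 → 9.8343 [wait]  node(5,4) S=170.3649 payoff=0.0000 vs cont=1.9298 → 1.9298 [wait]  node(5,5) S=204.3758 payoff=0.0000 vs cont=0.0746 → 0.0746 [wait]  ⇒ S*(5)=98.6807
t_4: node(4,0) S=90.0964 payoff=53.0936 vs cont=52.5940 → 53.0936 [stop]  node(4,1) S=108.0828 payoff=35.1072 vs cont=34.9531 → 35.1072 [stop]  node(4,2) S=129.6600 payoff=13.5300 vs cont=17.6644 → 17.6644 [wait]  node(4,3) S=155.5448 payoff=0.0000 vs cont=5.8893 → 5.8893 [wait]  node(4,4) S=186.5970 payoff=0.0000 vs cont=1.0052 → 1.0052 [wait]  ⇒ S*(4)=108.0828
t_3: node(3,0) S=98.6807 payoff=44.5093 vs cont=44.0097 → 44.5093 [stop]  node(3,1) S=118.3808 payoff=24.8092 vs cont=26.3550 → 26.3550 [wait]  node(3,2) S=142.0138 payoff=1.1762 vs cont=11.7771 → 11.7771 [wait]  node(3,3) S=170.3649 payoff=0.0000 vs cont=3.4524 → 3.4524 [wait]  ⇒ S*(3)=98.6807
t_2: node(2,0) S=108.0828 payoff=35.1072 vs cont=35.3723 → 35.3723 [wait]  node(2,1) S=129.6600 payoff=13.5300 vs cont=19.0507 → 19.0507 [wait]  node(2,2) S=155.5448 payoff=0.0000 vs cont=7.6174 → 7.6174 [wait]  ⇒ S*(2)=-
t_1: node(1,0) S=118.3808 payoff=24.8092 vs cont=27.1739 → 27.1739 [wait]  node(1,1) S=142.0138 payoff=1.1762 vs cont=13.3277 → 13.3277 [wait]  ⇒ S*(1)=-
t_0: node(0,0) S=129.6600 payoff=13.5300 vs cont=20.2288 → 20.2288 [wait]  ⇒ S*(0)=-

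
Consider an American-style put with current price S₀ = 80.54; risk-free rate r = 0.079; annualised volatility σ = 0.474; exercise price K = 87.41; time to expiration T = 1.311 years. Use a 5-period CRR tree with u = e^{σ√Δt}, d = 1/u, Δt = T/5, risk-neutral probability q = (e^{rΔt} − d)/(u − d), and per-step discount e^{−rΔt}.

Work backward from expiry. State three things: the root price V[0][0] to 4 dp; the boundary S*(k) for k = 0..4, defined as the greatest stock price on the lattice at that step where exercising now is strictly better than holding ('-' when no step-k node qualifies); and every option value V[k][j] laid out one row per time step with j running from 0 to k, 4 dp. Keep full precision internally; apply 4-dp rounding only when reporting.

params: Δt=0.26220 u=1.27470 d=0.78450 q=0.48231 e^(-rΔt)=0.97950
t_5 payoffs: 63.4788 48.5249 24.2267 0.0000 0.0000 0.0000
t_4: node(4,0) S=30.5052 payoff=56.9048 vs cont=55.1128 → 56.9048 [stop]  node(4,1) S=49.5670 payoff=37.8430 vs cont=36.0510 → 37.8430 [stop]  node(4,2) S=80.5400 payoff=6.8700 vs cont=12.2847 → 12.2847 [wait]  node(4,3) S=130.8670 payoff=0.0000 vs cont=0.0000 → 0.0000 [wait]  node(4,4) S=212.6419 payoff=0.0000 vs cont=0.0000 → 0.0000 [wait]  ⇒ S*(4)=49.5670
t_3: node(3,0) S=38.8851 payoff=48.5249 vs cont=46.7329 → 48.5249 [stop]  node(3,1) S=63.1833 payoff=24.2267 vs cont=24.9928 → 24.9928 [wait]  node(3,2) S=102.6647 payoff=0.0000 vs cont=6.2293 → 6.2293 [wait]  node(3,3) S=166.8167 payoff=0.0000 vs cont=0.0000 → 0.0000 [wait]  ⇒ S*(3)=38.8851
t_2: node(2,0) S=49.5670 payoff=37.8430 vs cont=36.4129 → 37.8430 [stop]  node(2,1) S=80.5400 payoff=6.8700 vs cont=15.6160 → 15.6160 [wait]  node(2,2) S=130.8670 payoff=0.0000 vs cont=3.1587 → 3.1587 [wait]  ⇒ S*(2)=49.5670
t_1: node(1,0) S=63.1833 payoff=24.2267 vs cont=26.5666 → 26.5666 [wait]  node(1,1) S=102.6647 payoff=0.0000 vs cont=9.4107 → 9.4107 [wait]  ⇒ S*(1)=-
t_0: node(0,0) S=80.5400 payoff=6.8700 vs cont=17.9171 → 17.9171 [wait]  ⇒ S*(0)=-

price = 17.9171
boundary = - - 49.5670 38.8851 49.5670
tree:
17.9171
26.5666 9.4107
37.8430 15.6160 3.1587
48.5249 24.9928 6.2293 0.0000
56.9048 37.8430 12.2847 0.0000 0.0000
63.4788 48.5249 24.2267 0.0000 0.0000 0.0000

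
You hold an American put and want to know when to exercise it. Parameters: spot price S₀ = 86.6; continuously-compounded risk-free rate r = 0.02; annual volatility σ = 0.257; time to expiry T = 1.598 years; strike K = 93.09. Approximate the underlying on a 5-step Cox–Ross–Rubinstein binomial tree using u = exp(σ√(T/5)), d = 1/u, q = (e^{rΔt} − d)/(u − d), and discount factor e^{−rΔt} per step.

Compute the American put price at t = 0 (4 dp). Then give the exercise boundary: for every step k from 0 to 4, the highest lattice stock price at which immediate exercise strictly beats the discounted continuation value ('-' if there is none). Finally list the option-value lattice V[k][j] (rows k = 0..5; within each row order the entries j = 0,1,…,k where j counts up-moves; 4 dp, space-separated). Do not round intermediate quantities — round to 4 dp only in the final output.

price = 13.8736
boundary = - - 64.7620 56.0043 64.7620
tree:
13.8736
20.2594 7.2959
28.3280 11.9842 2.4285
37.0857 18.9641 4.7525 0.0000
44.6591 28.3280 9.3005 0.0000 0.0000
51.2083 37.0857 18.2008 0.0000 0.0000 0.0000

Δt=0.31960, u=1.15638, d=0.86477, q=0.48573, disc=e^(-rΔt)=0.99363
k=5 terminal: V=max(K-S,0) → 51.2083 37.0857 18.2008 0.0000 0.0000 0.0000
k=4: j=0 S=48.4309 intr=44.6591 cont=44.0659 V=44.6591[EX]; j=1 S=64.7620 intr=28.3280 cont=27.7348 V=28.3280[EX]; j=2 S=86.6000 intr=6.4900 cont=9.3005 V=9.3005[hold]; j=3 S=115.8018 intr=0.0000 cont=0.0000 V=0.0000[hold]; j=4 S=154.8506 intr=0.0000 cont=0.0000 V=0.0000[hold]  S*(4)=64.7620
k=3: j=0 S=56.0043 intr=37.0857 cont=36.4925 V=37.0857[EX]; j=1 S=74.8892 intr=18.2008 cont=18.9641 V=18.9641[hold]; j=2 S=100.1421 intr=0.0000 cont=4.7525 V=4.7525[hold]; j=3 S=133.9104 intr=0.0000 cont=0.0000 V=0.0000[hold]  S*(3)=56.0043
k=2: j=0 S=64.7620 intr=28.3280 cont=28.1032 V=28.3280[EX]; j=1 S=86.6000 intr=6.4900 cont=11.9842 V=11.9842[hold]; j=2 S=115.8018 intr=0.0000 cont=2.4285 V=2.4285[hold]  S*(2)=64.7620
k=1: j=0 S=74.8892 intr=18.2008 cont=20.2594 V=20.2594[hold]; j=1 S=100.1421 intr=0.0000 cont=7.2959 V=7.2959[hold]  S*(1)=-
k=0: j=0 S=86.6000 intr=6.4900 cont=13.8736 V=13.8736[hold]  S*(0)=-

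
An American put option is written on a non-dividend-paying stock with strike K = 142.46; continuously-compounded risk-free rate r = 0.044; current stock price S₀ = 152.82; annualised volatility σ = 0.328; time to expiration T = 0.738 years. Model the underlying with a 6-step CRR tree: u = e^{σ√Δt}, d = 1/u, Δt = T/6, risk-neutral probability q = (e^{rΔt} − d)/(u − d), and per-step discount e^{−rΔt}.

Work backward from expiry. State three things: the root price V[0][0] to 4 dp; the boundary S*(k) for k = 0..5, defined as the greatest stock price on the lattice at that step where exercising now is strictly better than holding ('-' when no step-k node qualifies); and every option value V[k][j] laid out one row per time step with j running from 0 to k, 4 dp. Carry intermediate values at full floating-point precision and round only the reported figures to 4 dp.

Δt=0.12300  u=1.12191  d=0.89134  q=0.49481  discount=0.99460
step 6 (expiry): payoffs max(K−S,0) = 65.8248 46.0004 21.0476 0.0000 0.0000 0.0000 0.0000
step 5: (k=5,j=0): S=85.9779, (K−S)⁺=56.4821, hold=55.7132 ⇒ V=56.4821 exercise | (k=5,j=1): S=108.2192, (K−S)⁺=34.2408, hold=33.4719 ⇒ V=34.2408 exercise | (k=5,j=2): S=136.2139, (K−S)⁺=6.2461, hold=10.5757 ⇒ V=10.5757 continue | (k=5,j=3): S=171.4505, (K−S)⁺=0.0000, hold=0.0000 ⇒ V=0.0000 continue | (k=5,j=4): S=215.8023, (K−S)⁺=0.0000, hold=0.0000 ⇒ V=0.0000 continue | (k=5,j=5): S=271.6273, (K−S)⁺=0.0000, hold=0.0000 ⇒ V=0.0000 continue  boundary S*=108.2192
step 4: (k=4,j=0): S=96.4596, (K−S)⁺=46.0004, hold=45.2315 ⇒ V=46.0004 exercise | (k=4,j=1): S=121.4124, (K−S)⁺=21.0476, hold=22.4095 ⇒ V=22.4095 continue | (k=4,j=2): S=152.8200, (K−S)⁺=0.0000, hold=5.3139 ⇒ V=5.3139 continue | (k=4,j=3): S=192.3524, (K−S)⁺=0.0000, hold=0.0000 ⇒ V=0.0000 continue | (k=4,j=4): S=242.1112, (K−S)⁺=0.0000, hold=0.0000 ⇒ V=0.0000 continue  boundary S*=96.4596
step 3: (k=3,j=0): S=108.2192, (K−S)⁺=34.2408, hold=34.1421 ⇒ V=34.2408 exercise | (k=3,j=1): S=136.2139, (K−S)⁺=6.2461, hold=13.8752 ⇒ V=13.8752 continue | (k=3,j=2): S=171.4505, (K−S)⁺=0.0000, hold=2.6701 ⇒ V=2.6701 continue | (k=3,j=3): S=215.8023, (K−S)⁺=0.0000, hold=0.0000 ⇒ V=0.0000 continue  boundary S*=108.2192
step 2: (k=2,j=0): S=121.4124, (K−S)⁺=21.0476, hold=24.0333 ⇒ V=24.0333 continue | (k=2,j=1): S=152.8200, (K−S)⁺=0.0000, hold=8.2858 ⇒ V=8.2858 continue | (k=2,j=2): S=192.3524, (K−S)⁺=0.0000, hold=1.3416 ⇒ V=1.3416 continue  boundary S*=-
step 1: (k=1,j=0): S=136.2139, (K−S)⁺=6.2461, hold=16.1537 ⇒ V=16.1537 continue | (k=1,j=1): S=171.4505, (K−S)⁺=0.0000, hold=4.8236 ⇒ V=4.8236 continue  boundary S*=-
step 0: (k=0,j=0): S=152.8200, (K−S)⁺=0.0000, hold=10.4905 ⇒ V=10.4905 continue  boundary S*=-

price = 10.4905
boundary = - - - 108.2192 96.4596 108.2192
tree:
10.4905
16.1537 4.8236
24.0333 8.2858 1.3416
34.2408 13.8752 2.6701 0.0000
46.0004 22.4095 5.3139 0.0000 0.0000
56.4821 34.2408 10.5757 0.0000 0.0000 0.0000
65.8248 46.0004 21.0476 0.0000 0.0000 0.0000 0.0000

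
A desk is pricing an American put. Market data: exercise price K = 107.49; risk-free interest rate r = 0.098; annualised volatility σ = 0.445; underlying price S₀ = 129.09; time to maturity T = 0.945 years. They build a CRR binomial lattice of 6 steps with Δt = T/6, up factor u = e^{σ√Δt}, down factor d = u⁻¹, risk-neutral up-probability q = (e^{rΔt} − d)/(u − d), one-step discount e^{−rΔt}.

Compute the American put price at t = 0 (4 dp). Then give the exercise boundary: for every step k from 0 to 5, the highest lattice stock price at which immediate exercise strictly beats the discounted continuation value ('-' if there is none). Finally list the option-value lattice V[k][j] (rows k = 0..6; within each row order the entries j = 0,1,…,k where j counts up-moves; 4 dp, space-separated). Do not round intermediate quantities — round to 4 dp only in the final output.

price = 8.6576
boundary = - - - 75.9973 63.6942 75.9973
tree:
8.6576
13.7780 3.8020
21.2481 6.7300 0.9897
31.4927 11.6557 2.0093 0.0000
43.7958 19.5877 4.0792 0.0000 0.0000
54.1071 31.4927 8.2816 0.0000 0.0000 0.0000
62.7492 43.7958 16.8132 0.0000 0.0000 0.0000 0.0000

Δt=0.15750  u=1.19316  d=0.83811  q=0.49977  discount=0.98468
step 6 (expiry): payoffs max(K−S,0) = 62.7492 43.7958 16.8132 0.0000 0.0000 0.0000 0.0000
step 5: (k=5,j=0): S=53.3829, (K−S)⁺=54.1071, hold=52.4607 ⇒ V=54.1071 exercise | (k=5,j=1): S=75.9973, (K−S)⁺=31.4927, hold=29.8463 ⇒ V=31.4927 exercise | (k=5,j=2): S=108.1918, (K−S)⁺=0.0000, hold=8.2816 ⇒ V=8.2816 continue | (k=5,j=3): S=154.0248, (K−S)⁺=0.0000, hold=0.0000 ⇒ V=0.0000 continue | (k=5,j=4): S=219.2739, (K−S)⁺=0.0000, hold=0.0000 ⇒ V=0.0000 continue | (k=5,j=5): S=312.1642, (K−S)⁺=0.0000, hold=0.0000 ⇒ V=0.0000 continue  boundary S*=75.9973
step 4: (k=4,j=0): S=63.6942, (K−S)⁺=43.7958, hold=42.1494 ⇒ V=43.7958 exercise | (k=4,j=1): S=90.6768, (K−S)⁺=16.8132, hold=19.5877 ⇒ V=19.5877 continue | (k=4,j=2): S=129.0900, (K−S)⁺=0.0000, hold=4.0792 ⇒ V=4.0792 continue | (k=4,j=3): S=183.7760, (K−S)⁺=0.0000, hold=0.0000 ⇒ V=0.0000 continue | (k=4,j=4): S=261.6285, (K−S)⁺=0.0000, hold=0.0000 ⇒ V=0.0000 continue  boundary S*=63.6942
step 3: (k=3,j=0): S=75.9973, (K−S)⁺=31.4927, hold=31.2117 ⇒ V=31.4927 exercise | (k=3,j=1): S=108.1918, (K−S)⁺=0.0000, hold=11.6557 ⇒ V=11.6557 continue | (k=3,j=2): S=154.0248, (K−S)⁺=0.0000, hold=2.0093 ⇒ V=2.0093 continue | (k=3,j=3): S=219.2739, (K−S)⁺=0.0000, hold=0.0000 ⇒ V=0.0000 continue  boundary S*=75.9973
step 2: (k=2,j=0): S=90.6768, (K−S)⁺=16.8132, hold=21.2481 ⇒ V=21.2481 continue | (k=2,j=1): S=129.0900, (K−S)⁺=0.0000, hold=6.7300 ⇒ V=6.7300 continue | (k=2,j=2): S=183.7760, (K−S)⁺=0.0000, hold=0.9897 ⇒ V=0.9897 continue  boundary S*=-
step 1: (k=1,j=0): S=108.1918, (K−S)⁺=0.0000, hold=13.7780 ⇒ V=13.7780 continue | (k=1,j=1): S=154.0248, (K−S)⁺=0.0000, hold=3.8020 ⇒ V=3.8020 continue  boundary S*=-
step 0: (k=0,j=0): S=129.0900, (K−S)⁺=0.0000, hold=8.6576 ⇒ V=8.6576 continue  boundary S*=-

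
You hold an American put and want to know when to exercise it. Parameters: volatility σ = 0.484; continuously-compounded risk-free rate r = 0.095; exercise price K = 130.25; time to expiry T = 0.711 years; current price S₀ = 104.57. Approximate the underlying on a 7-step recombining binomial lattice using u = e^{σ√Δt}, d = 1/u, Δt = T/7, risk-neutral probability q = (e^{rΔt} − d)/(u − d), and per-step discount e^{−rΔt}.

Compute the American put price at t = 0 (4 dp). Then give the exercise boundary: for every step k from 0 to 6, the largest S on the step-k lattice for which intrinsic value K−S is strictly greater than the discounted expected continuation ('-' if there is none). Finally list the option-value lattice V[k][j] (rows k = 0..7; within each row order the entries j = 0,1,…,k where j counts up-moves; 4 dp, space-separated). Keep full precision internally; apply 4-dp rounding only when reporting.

price = 30.5306
boundary = - - 76.8114 89.6223 76.8114 89.6223 104.5700
tree:
30.5306
41.1064 20.2472
53.4386 29.2235 11.4076
64.4184 40.6277 18.0619 4.7838
73.8286 53.4386 27.6897 8.5089 1.0443
81.8937 64.4184 40.6277 14.9194 2.0789 0.0000
88.8060 73.8286 53.4386 25.6800 4.1387 0.0000 0.0000
94.7301 81.8937 64.4184 40.6277 8.2393 0.0000 0.0000 0.0000

params: Δt=0.10157 u=1.16679 d=0.85706 q=0.49282 e^(-rΔt)=0.99040
t_7 payoffs: 94.7301 81.8937 64.4184 40.6277 8.2393 0.0000 0.0000 0.0000
t_6: node(6,0) S=41.4440 payoff=88.8060 vs cont=87.5552 → 88.8060 [stop]  node(6,1) S=56.4214 payoff=73.8286 vs cont=72.5778 → 73.8286 [stop]  node(6,2) S=76.8114 payoff=53.4386 vs cont=52.1879 → 53.4386 [stop]  node(6,3) S=104.5700 payoff=25.6800 vs cont=24.4292 → 25.6800 [stop]  node(6,4) S=142.3603 payoff=0.0000 vs cont=4.1387 → 4.1387 [wait]  node(6,5) S=193.8075 payoff=0.0000 vs cont=0.0000 → 0.0000 [wait]  node(6,6) S=263.8470 payoff=0.0000 vs cont=0.0000 → 0.0000 [wait]  ⇒ S*(6)=104.5700
t_5: node(5,0) S=48.3563 payoff=81.8937 vs cont=80.6429 → 81.8937 [stop]  node(5,1) S=65.8316 payoff=64.4184 vs cont=63.1676 → 64.4184 [stop]  node(5,2) S=89.6223 payoff=40.6277 vs cont=39.3769 → 40.6277 [stop]  node(5,3) S=122.0107 payoff=8.2393 vs cont=14.9194 → 14.9194 [wait]  node(5,4) S=166.1038 payoff=0.0000 vs cont=2.0789 → 2.0789 [wait]  node(5,5) S=226.1316 payoff=0.0000 vs cont=0.0000 → 0.0000 [wait]  ⇒ S*(5)=89.6223
t_4: node(4,0) S=56.4214 payoff=73.8286 vs cont=72.5778 → 73.8286 [stop]  node(4,1) S=76.8114 payoff=53.4386 vs cont=52.1879 → 53.4386 [stop]  node(4,2) S=104.5700 payoff=25.6800 vs cont=27.6897 → 27.6897 [wait]  node(4,3) S=142.3603 payoff=0.0000 vs cont=8.5089 → 8.5089 [wait]  node(4,4) S=193.8075 payoff=0.0000 vs cont=1.0443 → 1.0443 [wait]  ⇒ S*(4)=76.8114
t_3: node(3,0) S=65.8316 payoff=64.4184 vs cont=63.1676 → 64.4184 [stop]  node(3,1) S=89.6223 payoff=40.6277 vs cont=40.3578 → 40.6277 [stop]  node(3,2) S=122.0107 payoff=8.2393 vs cont=18.0619 → 18.0619 [wait]  node(3,3) S=166.1038 payoff=0.0000 vs cont=4.7838 → 4.7838 [wait]  ⇒ S*(3)=89.6223
t_2: node(2,0) S=76.8114 payoff=53.4386 vs cont=52.1879 → 53.4386 [stop]  node(2,1) S=104.5700 payoff=25.6800 vs cont=29.2235 → 29.2235 [wait]  node(2,2) S=142.3603 payoff=0.0000 vs cont=11.4076 → 11.4076 [wait]  ⇒ S*(2)=76.8114
t_1: node(1,0) S=89.6223 payoff=40.6277 vs cont=41.1064 → 41.1064 [wait]  node(1,1) S=122.0107 payoff=8.2393 vs cont=20.2472 → 20.2472 [wait]  ⇒ S*(1)=-
t_0: node(0,0) S=104.5700 payoff=25.6800 vs cont=30.5306 → 30.5306 [wait]  ⇒ S*(0)=-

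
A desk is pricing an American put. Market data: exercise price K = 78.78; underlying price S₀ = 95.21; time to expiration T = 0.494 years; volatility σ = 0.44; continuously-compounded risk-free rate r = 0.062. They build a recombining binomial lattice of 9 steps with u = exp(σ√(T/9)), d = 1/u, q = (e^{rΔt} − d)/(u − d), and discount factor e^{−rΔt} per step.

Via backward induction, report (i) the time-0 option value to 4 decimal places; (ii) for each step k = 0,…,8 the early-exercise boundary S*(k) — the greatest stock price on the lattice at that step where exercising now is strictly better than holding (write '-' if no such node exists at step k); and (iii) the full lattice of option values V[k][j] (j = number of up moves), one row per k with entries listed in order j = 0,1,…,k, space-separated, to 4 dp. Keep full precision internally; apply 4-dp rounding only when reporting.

price = 3.9188
boundary = - - - - - 56.8639 51.2941 56.8639 63.0385
tree:
3.9188
5.8640 1.9275
8.5585 3.1088 0.7151
12.1329 4.9089 1.2625 0.1520
16.6276 7.5532 2.1990 0.2995 0.0000
21.9161 11.2554 3.7641 0.5902 0.0000 0.0000
27.4859 16.1101 6.2960 1.1629 0.0000 0.0000 0.0000
32.5101 21.9161 10.1973 2.2915 0.0000 0.0000 0.0000 0.0000
37.0422 27.4859 15.7415 4.5151 0.0000 0.0000 0.0000 0.0000 0.0000
41.1304 32.5101 21.9161 8.8964 0.0000 0.0000 0.0000 0.0000 0.0000 0.0000

Δt=0.05489  u=1.10859  d=0.90205  q=0.49076  discount=0.99660
step 9 (expiry): payoffs max(K−S,0) = 41.1304 32.5101 21.9161 8.8964 0.0000 0.0000 0.0000 0.0000 0.0000 0.0000
step 8: (k=8,j=0): S=41.7378, (K−S)⁺=37.0422, hold=36.7746 ⇒ V=37.0422 exercise | (k=8,j=1): S=51.2941, (K−S)⁺=27.4859, hold=27.2183 ⇒ V=27.4859 exercise | (k=8,j=2): S=63.0385, (K−S)⁺=15.7415, hold=15.4739 ⇒ V=15.7415 exercise | (k=8,j=3): S=77.4719, (K−S)⁺=1.3081, hold=4.5151 ⇒ V=4.5151 continue | (k=8,j=4): S=95.2100, (K−S)⁺=0.0000, hold=0.0000 ⇒ V=0.0000 continue | (k=8,j=5): S=117.0095, (K−S)⁺=0.0000, hold=0.0000 ⇒ V=0.0000 continue | (k=8,j=6): S=143.8001, (K−S)⁺=0.0000, hold=0.0000 ⇒ V=0.0000 continue | (k=8,j=7): S=176.7249, (K−S)⁺=0.0000, hold=0.0000 ⇒ V=0.0000 continue | (k=8,j=8): S=217.1881, (K−S)⁺=0.0000, hold=0.0000 ⇒ V=0.0000 continue  boundary S*=63.0385
step 7: (k=7,j=0): S=46.2699, (K−S)⁺=32.5101, hold=32.2425 ⇒ V=32.5101 exercise | (k=7,j=1): S=56.8639, (K−S)⁺=21.9161, hold=21.6485 ⇒ V=21.9161 exercise | (k=7,j=2): S=69.8836, (K−S)⁺=8.8964, hold=10.1973 ⇒ V=10.1973 continue | (k=7,j=3): S=85.8842, (K−S)⁺=0.0000, hold=2.2915 ⇒ V=2.2915 continue | (k=7,j=4): S=105.5484, (K−S)⁺=0.0000, hold=0.0000 ⇒ V=0.0000 continue | (k=7,j=5): S=129.7150, (K−S)⁺=0.0000, hold=0.0000 ⇒ V=0.0000 continue | (k=7,j=6): S=159.4147, (K−S)⁺=0.0000, hold=0.0000 ⇒ V=0.0000 continue | (k=7,j=7): S=195.9146, (K−S)⁺=0.0000, hold=0.0000 ⇒ V=0.0000 continue  boundary S*=56.8639
step 6: (k=6,j=0): S=51.2941, (K−S)⁺=27.4859, hold=27.2183 ⇒ V=27.4859 exercise | (k=6,j=1): S=63.0385, (K−S)⁺=15.7415, hold=16.1101 ⇒ V=16.1101 continue | (k=6,j=2): S=77.4719, (K−S)⁺=1.3081, hold=6.2960 ⇒ V=6.2960 continue | (k=6,j=3): S=95.2100, (K−S)⁺=0.0000, hold=1.1629 ⇒ V=1.1629 continue | (k=6,j=4): S=117.0095, (K−S)⁺=0.0000, hold=0.0000 ⇒ V=0.0000 continue | (k=6,j=5): S=143.8001, (K−S)⁺=0.0000, hold=0.0000 ⇒ V=0.0000 continue | (k=6,j=6): S=176.7249, (K−S)⁺=0.0000, hold=0.0000 ⇒ V=0.0000 continue  boundary S*=51.2941
step 5: (k=5,j=0): S=56.8639, (K−S)⁺=21.9161, hold=21.8287 ⇒ V=21.9161 exercise | (k=5,j=1): S=69.8836, (K−S)⁺=8.8964, hold=11.2554 ⇒ V=11.2554 continue | (k=5,j=2): S=85.8842, (K−S)⁺=0.0000, hold=3.7641 ⇒ V=3.7641 continue | (k=5,j=3): S=105.5484, (K−S)⁺=0.0000, hold=0.5902 ⇒ V=0.5902 continue | (k=5,j=4): S=129.7150, (K−S)⁺=0.0000, hold=0.0000 ⇒ V=0.0000 continue | (k=5,j=5): S=159.4147, (K−S)⁺=0.0000, hold=0.0000 ⇒ V=0.0000 continue  boundary S*=56.8639
step 4: (k=4,j=0): S=63.0385, (K−S)⁺=15.7415, hold=16.6276 ⇒ V=16.6276 continue | (k=4,j=1): S=77.4719, (K−S)⁺=1.3081, hold=7.5532 ⇒ V=7.5532 continue | (k=4,j=2): S=95.2100, (K−S)⁺=0.0000, hold=2.1990 ⇒ V=2.1990 continue | (k=4,j=3): S=117.0095, (K−S)⁺=0.0000, hold=0.2995 ⇒ V=0.2995 continue | (k=4,j=4): S=143.8001, (K−S)⁺=0.0000, hold=0.0000 ⇒ V=0.0000 continue  boundary S*=-
step 3: (k=3,j=0): S=69.8836, (K−S)⁺=8.8964, hold=12.1329 ⇒ V=12.1329 continue | (k=3,j=1): S=85.8842, (K−S)⁺=0.0000, hold=4.9089 ⇒ V=4.9089 continue | (k=3,j=2): S=105.5484, (K−S)⁺=0.0000, hold=1.2625 ⇒ V=1.2625 continue | (k=3,j=3): S=129.7150, (K−S)⁺=0.0000, hold=0.1520 ⇒ V=0.1520 continue  boundary S*=-
step 2: (k=2,j=0): S=77.4719, (K−S)⁺=1.3081, hold=8.5585 ⇒ V=8.5585 continue | (k=2,j=1): S=95.2100, (K−S)⁺=0.0000, hold=3.1088 ⇒ V=3.1088 continue | (k=2,j=2): S=117.0095, (K−S)⁺=0.0000, hold=0.7151 ⇒ V=0.7151 continue  boundary S*=-
step 1: (k=1,j=0): S=85.8842, (K−S)⁺=0.0000, hold=5.8640 ⇒ V=5.8640 continue | (k=1,j=1): S=105.5484, (K−S)⁺=0.0000, hold=1.9275 ⇒ V=1.9275 continue  boundary S*=-
step 0: (k=0,j=0): S=95.2100, (K−S)⁺=0.0000, hold=3.9188 ⇒ V=3.9188 continue  boundary S*=-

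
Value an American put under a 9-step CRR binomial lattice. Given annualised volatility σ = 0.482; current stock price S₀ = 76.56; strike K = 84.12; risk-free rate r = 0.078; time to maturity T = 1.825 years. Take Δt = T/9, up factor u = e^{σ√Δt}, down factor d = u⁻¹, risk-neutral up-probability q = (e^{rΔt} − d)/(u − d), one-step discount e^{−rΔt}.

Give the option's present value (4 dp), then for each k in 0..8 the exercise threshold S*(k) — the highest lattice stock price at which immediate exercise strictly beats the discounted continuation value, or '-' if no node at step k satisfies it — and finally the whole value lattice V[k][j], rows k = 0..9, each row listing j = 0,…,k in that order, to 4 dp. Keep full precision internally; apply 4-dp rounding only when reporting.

price = 19.3700
boundary = - - - 39.9220 49.5993 39.9220 49.5993 39.9220 49.5993
tree:
19.3700
26.2773 12.5985
34.6233 18.1903 7.0146
44.1980 25.4938 10.9547 3.0187
51.9871 34.5207 16.6504 5.2052 0.7723
58.2565 44.1980 24.4759 8.8037 1.5159 0.0000
63.3027 51.9871 34.5207 14.5066 2.9754 0.0000 0.0000
67.3644 58.2565 44.1980 23.0304 5.8399 0.0000 0.0000 0.0000
70.6336 63.3027 51.9871 34.5207 11.4623 0.0000 0.0000 0.0000 0.0000
73.2649 67.3644 58.2565 44.1980 22.4976 0.0000 0.0000 0.0000 0.0000 0.0000

Δt=0.20278  u=1.24240  d=0.80489  q=0.48239  discount=0.98431
step 9 (expiry): payoffs max(K−S,0) = 73.2649 67.3644 58.2565 44.1980 22.4976 0.0000 0.0000 0.0000 0.0000 0.0000
step 8: (k=8,j=0): S=13.4864, (K−S)⁺=70.6336, hold=69.3135 ⇒ V=70.6336 exercise | (k=8,j=1): S=20.8173, (K−S)⁺=63.3027, hold=61.9827 ⇒ V=63.3027 exercise | (k=8,j=2): S=32.1329, (K−S)⁺=51.9871, hold=50.6671 ⇒ V=51.9871 exercise | (k=8,j=3): S=49.5993, (K−S)⁺=34.5207, hold=33.2006 ⇒ V=34.5207 exercise | (k=8,j=4): S=76.5600, (K−S)⁺=7.5600, hold=11.4623 ⇒ V=11.4623 continue | (k=8,j=5): S=118.1757, (K−S)⁺=0.0000, hold=0.0000 ⇒ V=0.0000 continue | (k=8,j=6): S=182.4123, (K−S)⁺=0.0000, hold=0.0000 ⇒ V=0.0000 continue | (k=8,j=7): S=281.5660, (K−S)⁺=0.0000, hold=0.0000 ⇒ V=0.0000 continue | (k=8,j=8): S=434.6167, (K−S)⁺=0.0000, hold=0.0000 ⇒ V=0.0000 continue  boundary S*=49.5993
step 7: (k=7,j=0): S=16.7556, (K−S)⁺=67.3644, hold=66.0443 ⇒ V=67.3644 exercise | (k=7,j=1): S=25.8635, (K−S)⁺=58.2565, hold=56.9365 ⇒ V=58.2565 exercise | (k=7,j=2): S=39.9220, (K−S)⁺=44.1980, hold=42.8779 ⇒ V=44.1980 exercise | (k=7,j=3): S=61.6224, (K−S)⁺=22.4976, hold=23.0304 ⇒ V=23.0304 continue | (k=7,j=4): S=95.1185, (K−S)⁺=0.0000, hold=5.8399 ⇒ V=5.8399 continue | (k=7,j=5): S=146.8220, (K−S)⁺=0.0000, hold=0.0000 ⇒ V=0.0000 continue | (k=7,j=6): S=226.6299, (K−S)⁺=0.0000, hold=0.0000 ⇒ V=0.0000 continue | (k=7,j=7): S=349.8190, (K−S)⁺=0.0000, hold=0.0000 ⇒ V=0.0000 continue  boundary S*=39.9220
step 6: (k=6,j=0): S=20.8173, (K−S)⁺=63.3027, hold=61.9827 ⇒ V=63.3027 exercise | (k=6,j=1): S=32.1329, (K−S)⁺=51.9871, hold=50.6671 ⇒ V=51.9871 exercise | (k=6,j=2): S=49.5993, (K−S)⁺=34.5207, hold=33.4536 ⇒ V=34.5207 exercise | (k=6,j=3): S=76.5600, (K−S)⁺=7.5600, hold=14.5066 ⇒ V=14.5066 continue | (k=6,j=4): S=118.1757, (K−S)⁺=0.0000, hold=2.9754 ⇒ V=2.9754 continue | (k=6,j=5): S=182.4123, (K−S)⁺=0.0000, hold=0.0000 ⇒ V=0.0000 continue | (k=6,j=6): S=281.5660, (K−S)⁺=0.0000, hold=0.0000 ⇒ V=0.0000 continue  boundary S*=49.5993
step 5: (k=5,j=0): S=25.8635, (K−S)⁺=58.2565, hold=56.9365 ⇒ V=58.2565 exercise | (k=5,j=1): S=39.9220, (K−S)⁺=44.1980, hold=42.8779 ⇒ V=44.1980 exercise | (k=5,j=2): S=61.6224, (K−S)⁺=22.4976, hold=24.4759 ⇒ V=24.4759 continue | (k=5,j=3): S=95.1185, (K−S)⁺=0.0000, hold=8.8037 ⇒ V=8.8037 continue | (k=5,j=4): S=146.8220, (K−S)⁺=0.0000, hold=1.5159 ⇒ V=1.5159 continue | (k=5,j=5): S=226.6299, (K−S)⁺=0.0000, hold=0.0000 ⇒ V=0.0000 continue  boundary S*=39.9220
step 4: (k=4,j=0): S=32.1329, (K−S)⁺=51.9871, hold=50.6671 ⇒ V=51.9871 exercise | (k=4,j=1): S=49.5993, (K−S)⁺=34.5207, hold=34.1400 ⇒ V=34.5207 exercise | (k=4,j=2): S=76.5600, (K−S)⁺=7.5600, hold=16.6504 ⇒ V=16.6504 continue | (k=4,j=3): S=118.1757, (K−S)⁺=0.0000, hold=5.2052 ⇒ V=5.2052 continue | (k=4,j=4): S=182.4123, (K−S)⁺=0.0000, hold=0.7723 ⇒ V=0.7723 continue  boundary S*=49.5993
step 3: (k=3,j=0): S=39.9220, (K−S)⁺=44.1980, hold=42.8779 ⇒ V=44.1980 exercise | (k=3,j=1): S=61.6224, (K−S)⁺=22.4976, hold=25.4938 ⇒ V=25.4938 continue | (k=3,j=2): S=95.1185, (K−S)⁺=0.0000, hold=10.9547 ⇒ V=10.9547 continue | (k=3,j=3): S=146.8220, (K−S)⁺=0.0000, hold=3.0187 ⇒ V=3.0187 continue  boundary S*=39.9220
step 2: (k=2,j=0): S=49.5993, (K−S)⁺=34.5207, hold=34.6233 ⇒ V=34.6233 continue | (k=2,j=1): S=76.5600, (K−S)⁺=7.5600, hold=18.1903 ⇒ V=18.1903 continue | (k=2,j=2): S=118.1757, (K−S)⁺=0.0000, hold=7.0146 ⇒ V=7.0146 continue  boundary S*=-
step 1: (k=1,j=0): S=61.6224, (K−S)⁺=22.4976, hold=26.2773 ⇒ V=26.2773 continue | (k=1,j=1): S=95.1185, (K−S)⁺=0.0000, hold=12.5985 ⇒ V=12.5985 continue  boundary S*=-
step 0: (k=0,j=0): S=76.5600, (K−S)⁺=7.5600, hold=19.3700 ⇒ V=19.3700 continue  boundary S*=-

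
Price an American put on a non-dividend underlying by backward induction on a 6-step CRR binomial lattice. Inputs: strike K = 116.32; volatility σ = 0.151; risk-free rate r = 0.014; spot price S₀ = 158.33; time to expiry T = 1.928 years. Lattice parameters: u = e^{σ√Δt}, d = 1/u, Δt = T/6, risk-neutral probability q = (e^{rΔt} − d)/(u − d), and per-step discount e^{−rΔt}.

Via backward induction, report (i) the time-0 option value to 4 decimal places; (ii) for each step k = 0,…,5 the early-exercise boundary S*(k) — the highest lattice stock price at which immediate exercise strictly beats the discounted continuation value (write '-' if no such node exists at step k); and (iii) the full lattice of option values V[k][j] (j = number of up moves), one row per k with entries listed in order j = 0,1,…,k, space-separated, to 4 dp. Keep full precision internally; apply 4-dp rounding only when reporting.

Δt=0.32133  u=1.08937  d=0.91796  q=0.50492  discount=0.99551
step 6 (expiry): payoffs max(K−S,0) = 21.5831 3.8939 0.0000 0.0000 0.0000 0.0000 0.0000
step 5: (k=5,j=0): S=103.2032, (K−S)⁺=13.1168, hold=12.5947 ⇒ V=13.1168 exercise | (k=5,j=1): S=122.4733, (K−S)⁺=0.0000, hold=1.9191 ⇒ V=1.9191 continue | (k=5,j=2): S=145.3414, (K−S)⁺=0.0000, hold=0.0000 ⇒ V=0.0000 continue | (k=5,j=3): S=172.4794, (K−S)⁺=0.0000, hold=0.0000 ⇒ V=0.0000 continue | (k=5,j=4): S=204.6846, (K−S)⁺=0.0000, hold=0.0000 ⇒ V=0.0000 continue | (k=5,j=5): S=242.9032, (K−S)⁺=0.0000, hold=0.0000 ⇒ V=0.0000 continue  boundary S*=103.2032
step 4: (k=4,j=0): S=112.4261, (K−S)⁺=3.8939, hold=7.4294 ⇒ V=7.4294 continue | (k=4,j=1): S=133.4182, (K−S)⁺=0.0000, hold=0.9459 ⇒ V=0.9459 continue | (k=4,j=2): S=158.3300, (K−S)⁺=0.0000, hold=0.0000 ⇒ V=0.0000 continue | (k=4,j=3): S=187.8933, (K−S)⁺=0.0000, hold=0.0000 ⇒ V=0.0000 continue | (k=4,j=4): S=222.9765, (K−S)⁺=0.0000, hold=0.0000 ⇒ V=0.0000 continue  boundary S*=-
step 3: (k=3,j=0): S=122.4733, (K−S)⁺=0.0000, hold=4.1371 ⇒ V=4.1371 continue | (k=3,j=1): S=145.3414, (K−S)⁺=0.0000, hold=0.4662 ⇒ V=0.4662 continue | (k=3,j=2): S=172.4794, (K−S)⁺=0.0000, hold=0.0000 ⇒ V=0.0000 continue | (k=3,j=3): S=204.6846, (K−S)⁺=0.0000, hold=0.0000 ⇒ V=0.0000 continue  boundary S*=-
step 2: (k=2,j=0): S=133.4182, (K−S)⁺=0.0000, hold=2.2733 ⇒ V=2.2733 continue | (k=2,j=1): S=158.3300, (K−S)⁺=0.0000, hold=0.2298 ⇒ V=0.2298 continue | (k=2,j=2): S=187.8933, (K−S)⁺=0.0000, hold=0.0000 ⇒ V=0.0000 continue  boundary S*=-
step 1: (k=1,j=0): S=145.3414, (K−S)⁺=0.0000, hold=1.2359 ⇒ V=1.2359 continue | (k=1,j=1): S=172.4794, (K−S)⁺=0.0000, hold=0.1132 ⇒ V=0.1132 continue  boundary S*=-
step 0: (k=0,j=0): S=158.3300, (K−S)⁺=0.0000, hold=0.6660 ⇒ V=0.6660 continue  boundary S*=-

price = 0.6660
boundary = - - - - - 103.2032
tree:
0.6660
1.2359 0.1132
2.2733 0.2298 0.0000
4.1371 0.4662 0.0000 0.0000
7.4294 0.9459 0.0000 0.0000 0.0000
13.1168 1.9191 0.0000 0.0000 0.0000 0.0000
21.5831 3.8939 0.0000 0.0000 0.0000 0.0000 0.0000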